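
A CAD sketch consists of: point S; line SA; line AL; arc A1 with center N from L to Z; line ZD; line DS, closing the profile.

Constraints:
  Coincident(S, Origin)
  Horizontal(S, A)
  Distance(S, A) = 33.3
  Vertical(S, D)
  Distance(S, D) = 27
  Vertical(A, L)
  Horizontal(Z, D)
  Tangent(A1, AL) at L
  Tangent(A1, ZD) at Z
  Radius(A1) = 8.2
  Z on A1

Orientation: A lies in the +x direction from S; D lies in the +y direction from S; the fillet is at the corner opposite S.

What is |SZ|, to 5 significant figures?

36.865

S is at the origin; S and A share the same y with |SA| = 33.3 and A on the +x side, so A = (33.300, 0.0000). SD is vertical with |SD| = 27.0 and D on the +y side, so D = (0.0000, 27.000). The virtual corner opposite S is at (33.300, 27.000). Tangency of A1 to AL means the radius NL is perpendicular to AL and since A1 is tangent to ZD there, NZ ⟂ ZD, with radius 8.2, so the center N sits 8.2 in from both sides at N = (25.100, 18.800). That places the tangent points at L = (33.300, 18.800) on AL and Z = (25.100, 27.000) on ZD. Then |SZ| = |Z − S| = 36.865.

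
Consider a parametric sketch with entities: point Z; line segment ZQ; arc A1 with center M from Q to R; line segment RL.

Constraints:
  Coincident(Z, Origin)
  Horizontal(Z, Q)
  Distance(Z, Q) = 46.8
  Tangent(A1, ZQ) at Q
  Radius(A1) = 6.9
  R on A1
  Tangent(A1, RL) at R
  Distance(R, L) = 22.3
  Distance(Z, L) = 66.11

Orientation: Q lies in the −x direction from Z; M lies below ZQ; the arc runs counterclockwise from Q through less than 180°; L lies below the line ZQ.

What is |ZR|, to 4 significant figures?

53.46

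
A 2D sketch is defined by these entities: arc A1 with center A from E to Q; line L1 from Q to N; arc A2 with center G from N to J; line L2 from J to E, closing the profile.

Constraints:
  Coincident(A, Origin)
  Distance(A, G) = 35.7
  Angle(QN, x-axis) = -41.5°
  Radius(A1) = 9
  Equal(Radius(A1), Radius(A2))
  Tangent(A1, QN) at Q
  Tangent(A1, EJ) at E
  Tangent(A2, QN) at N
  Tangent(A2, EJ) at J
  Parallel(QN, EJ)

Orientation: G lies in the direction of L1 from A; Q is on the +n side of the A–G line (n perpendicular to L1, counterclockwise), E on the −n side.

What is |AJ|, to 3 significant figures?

36.8

The slot axis is L1's direction at -41.5°, so u = (cos -41.5°, sin -41.5°) = (0.749, -0.663) and n = (−sin -41.5°, cos -41.5°) = (0.663, 0.749). A is at the origin and G lies 35.7 along u from A, so G = 35.7·u = (26.7, -23.7). Tangency of A1 to both parallel lines with radius 9.0 puts Q and E at A ± 9.0·n: Q = (5.96, 6.74), E = (-5.96, -6.74). Equal radii place N and J the same way about G: N = G + 9.0·n = (32.7, -16.9), J = G − 9.0·n = (20.8, -30.4). Then |AJ| = |J − A| = 36.8.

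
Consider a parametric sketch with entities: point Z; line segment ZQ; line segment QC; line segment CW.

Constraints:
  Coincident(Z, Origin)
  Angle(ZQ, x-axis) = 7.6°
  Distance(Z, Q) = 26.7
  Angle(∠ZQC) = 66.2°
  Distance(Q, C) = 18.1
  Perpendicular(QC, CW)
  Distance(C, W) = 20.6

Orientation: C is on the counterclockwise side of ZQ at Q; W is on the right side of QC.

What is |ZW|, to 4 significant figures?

45.62

Z is at the origin; ZQ runs at 7.6° with length 26.7, so Q = 26.7·(cos 7.6°, sin 7.6°) = (26.47, 3.531). ∠ZQC = 66.2°, so QC runs at 7.6° + (180° − 66.2°) = 121.4° from the x-axis; with |QC| = 18.1, C = Q + 18.1·(cos 121.4°, sin 121.4°) = (17.04, 18.98). QC is perpendicular to CW; with |CW| = 20.6 on the right of QC, W = C + 20.6·(0.8536, 0.5210) = (34.62, 29.71). Then |ZW| = |W − Z| = 45.62.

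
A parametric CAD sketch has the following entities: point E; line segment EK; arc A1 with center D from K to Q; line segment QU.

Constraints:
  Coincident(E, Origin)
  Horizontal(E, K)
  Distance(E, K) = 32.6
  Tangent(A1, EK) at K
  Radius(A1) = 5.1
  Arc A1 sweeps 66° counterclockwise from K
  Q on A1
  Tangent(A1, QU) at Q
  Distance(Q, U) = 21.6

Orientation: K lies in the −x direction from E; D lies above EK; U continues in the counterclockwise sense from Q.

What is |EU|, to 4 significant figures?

29.75

E is at the origin; E and K share the same y with |EK| = 32.6 and K on the −x side, so K = (-32.60, 0.000). A1 meets EK tangentially, so DK is at right angles to EK, so D = K + (0, 5.1) = (-32.60, 5.100). On A1, K sits at bearing -90° from D; a 66° counterclockwise sweep puts Q at bearing -24°, so Q = D + 5.1·(cos -24°, sin -24°) = (-27.94, 3.026). Tangency of A1 to QU means the radius DQ is perpendicular to QU, so QU runs along (−sin -24°, cos -24°); with |QU| = 21.6, U = (-19.16, 22.76). Then |EU| = |U − E| = 29.75.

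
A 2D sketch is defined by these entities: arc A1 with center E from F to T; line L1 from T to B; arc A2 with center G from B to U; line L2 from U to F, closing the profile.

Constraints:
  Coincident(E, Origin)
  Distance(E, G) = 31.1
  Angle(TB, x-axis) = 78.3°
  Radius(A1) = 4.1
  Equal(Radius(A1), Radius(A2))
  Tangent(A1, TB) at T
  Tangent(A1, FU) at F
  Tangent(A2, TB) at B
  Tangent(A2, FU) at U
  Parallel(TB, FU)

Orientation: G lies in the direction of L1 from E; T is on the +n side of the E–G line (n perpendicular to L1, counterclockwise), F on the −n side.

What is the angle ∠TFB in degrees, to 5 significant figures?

75.229°

The slot axis is L1's direction at 78.3°, so u = (cos 78.3°, sin 78.3°) = (0.20279, 0.97922) and n = (−sin 78.3°, cos 78.3°) = (-0.97922, 0.20279). E is at the origin and G lies 31.1 along u from E, so G = 31.1·u = (6.3067, 30.454). Tangency of A1 to both parallel lines with radius 4.1 puts T and F at E ± 4.1·n: T = (-4.0148, 0.83143), F = (4.0148, -0.83143). Equal radii place B and U the same way about G: B = G + 4.1·n = (2.2919, 31.285), U = G − 4.1·n = (10.321, 29.622). Then cos ∠TFB = FT·FB / (|FT||FB|), giving 75.229°.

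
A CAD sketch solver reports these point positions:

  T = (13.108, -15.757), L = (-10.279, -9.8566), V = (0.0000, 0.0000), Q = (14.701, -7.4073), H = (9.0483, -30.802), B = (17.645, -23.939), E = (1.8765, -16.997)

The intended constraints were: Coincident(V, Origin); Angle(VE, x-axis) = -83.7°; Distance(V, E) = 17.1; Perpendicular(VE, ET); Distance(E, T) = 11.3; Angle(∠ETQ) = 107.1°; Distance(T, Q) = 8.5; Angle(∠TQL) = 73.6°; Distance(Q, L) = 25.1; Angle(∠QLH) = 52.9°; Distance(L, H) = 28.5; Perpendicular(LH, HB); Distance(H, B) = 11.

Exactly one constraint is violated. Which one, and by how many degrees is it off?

Perpendicular(LH, HB) — off by 4.10°.

V = (0.00, 0.00) ✓; VE at -83.70° ✓; |VE| = 17.10 ✓; ∠(VE, ET) = 90.00° ✓; |ET| = 11.30 ✓; ∠ETQ = 107.1° ✓; |TQ| = 8.500 ✓; ∠TQL = 73.60° ✓; |QL| = 25.10 ✓; ∠QLH = 52.90° ✓; |LH| = 28.50 ✓; ∠(LH, HB) = 85.90° ✗; |HB| = 11.00 ✓.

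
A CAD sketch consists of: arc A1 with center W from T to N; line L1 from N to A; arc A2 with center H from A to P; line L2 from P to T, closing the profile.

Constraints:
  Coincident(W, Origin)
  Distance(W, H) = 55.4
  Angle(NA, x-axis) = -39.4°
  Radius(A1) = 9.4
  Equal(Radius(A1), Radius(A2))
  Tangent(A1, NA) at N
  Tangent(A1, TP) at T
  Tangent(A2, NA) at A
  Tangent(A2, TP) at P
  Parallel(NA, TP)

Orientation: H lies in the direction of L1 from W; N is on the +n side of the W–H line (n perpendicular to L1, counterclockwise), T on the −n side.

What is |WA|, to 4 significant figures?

56.19

The slot axis is L1's direction at -39.4°, so u = (cos -39.4°, sin -39.4°) = (0.7727, -0.6347) and n = (−sin -39.4°, cos -39.4°) = (0.6347, 0.7727). W is at the origin and H lies 55.4 along u from W, so H = 55.4·u = (42.81, -35.16). Tangency of A1 to both parallel lines with radius 9.4 puts N and T at W ± 9.4·n: N = (5.966, 7.264), T = (-5.966, -7.264). Equal radii place A and P the same way about H: A = H + 9.4·n = (48.78, -27.90), P = H − 9.4·n = (36.84, -42.43). Then |WA| = |A − W| = 56.19.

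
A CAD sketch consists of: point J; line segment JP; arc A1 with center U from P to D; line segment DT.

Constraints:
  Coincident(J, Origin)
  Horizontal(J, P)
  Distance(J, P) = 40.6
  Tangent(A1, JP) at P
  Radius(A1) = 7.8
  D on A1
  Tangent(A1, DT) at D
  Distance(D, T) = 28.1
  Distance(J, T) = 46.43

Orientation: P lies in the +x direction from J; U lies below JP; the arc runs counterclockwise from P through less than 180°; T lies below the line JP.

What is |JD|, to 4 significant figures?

33.59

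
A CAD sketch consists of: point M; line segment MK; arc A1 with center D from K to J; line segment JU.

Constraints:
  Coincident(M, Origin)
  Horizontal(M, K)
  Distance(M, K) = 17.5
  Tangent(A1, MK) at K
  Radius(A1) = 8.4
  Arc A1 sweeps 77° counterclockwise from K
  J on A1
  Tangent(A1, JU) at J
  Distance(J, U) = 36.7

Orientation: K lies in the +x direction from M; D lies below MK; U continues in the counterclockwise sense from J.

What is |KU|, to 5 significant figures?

45.354

M is at the origin; MK is horizontal with |MK| = 17.5 and K on the +x side, so K = (17.500, 0.0000). A1 meets MK tangentially, so DK is at right angles to MK, so D = K + (0, -8.4) = (17.500, -8.4000). On A1, K sits at bearing 90° from D; a 77° counterclockwise sweep puts J at bearing 167°, so J = D + 8.4·(cos 167°, sin 167°) = (9.3153, -6.5104). A1 meets JU tangentially, so DJ is at right angles to JU, so JU runs along (−sin 167°, cos 167°); with |JU| = 36.7, U = (1.0596, -42.270). Then |KU| = |U − K| = 45.354.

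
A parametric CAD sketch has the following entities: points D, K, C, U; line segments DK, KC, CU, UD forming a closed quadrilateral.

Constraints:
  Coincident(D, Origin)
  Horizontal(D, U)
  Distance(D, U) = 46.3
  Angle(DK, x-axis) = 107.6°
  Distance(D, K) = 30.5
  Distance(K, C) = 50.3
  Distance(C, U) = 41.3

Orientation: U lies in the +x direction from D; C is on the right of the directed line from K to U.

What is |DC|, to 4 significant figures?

19.96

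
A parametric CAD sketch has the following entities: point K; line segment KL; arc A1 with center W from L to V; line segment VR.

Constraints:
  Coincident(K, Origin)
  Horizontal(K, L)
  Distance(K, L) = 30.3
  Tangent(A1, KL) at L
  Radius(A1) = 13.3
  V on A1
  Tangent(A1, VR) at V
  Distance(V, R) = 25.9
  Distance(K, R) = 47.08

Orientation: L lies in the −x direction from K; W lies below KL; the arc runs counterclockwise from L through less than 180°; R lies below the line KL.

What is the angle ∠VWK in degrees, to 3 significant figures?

161°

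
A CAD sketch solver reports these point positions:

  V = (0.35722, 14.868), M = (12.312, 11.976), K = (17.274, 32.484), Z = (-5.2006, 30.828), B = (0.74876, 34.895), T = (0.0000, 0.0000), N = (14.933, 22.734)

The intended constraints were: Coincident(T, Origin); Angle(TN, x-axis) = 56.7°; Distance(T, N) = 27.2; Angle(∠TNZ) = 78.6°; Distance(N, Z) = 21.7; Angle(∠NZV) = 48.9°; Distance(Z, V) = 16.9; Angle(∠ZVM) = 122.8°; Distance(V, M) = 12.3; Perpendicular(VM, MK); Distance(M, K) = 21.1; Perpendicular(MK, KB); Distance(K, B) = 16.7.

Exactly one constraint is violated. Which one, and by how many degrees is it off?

Perpendicular(MK, KB) — off by 5.30°.

T = (0.00, 0.00) ✓; TN at 56.70° ✓; |TN| = 27.20 ✓; ∠TNZ = 78.60° ✓; |NZ| = 21.70 ✓; ∠NZV = 48.90° ✓; |ZV| = 16.90 ✓; ∠ZVM = 122.8° ✓; |VM| = 12.30 ✓; ∠(VM, MK) = 90.00° ✓; |MK| = 21.10 ✓; ∠(MK, KB) = 95.30° ✗; |KB| = 16.70 ✓.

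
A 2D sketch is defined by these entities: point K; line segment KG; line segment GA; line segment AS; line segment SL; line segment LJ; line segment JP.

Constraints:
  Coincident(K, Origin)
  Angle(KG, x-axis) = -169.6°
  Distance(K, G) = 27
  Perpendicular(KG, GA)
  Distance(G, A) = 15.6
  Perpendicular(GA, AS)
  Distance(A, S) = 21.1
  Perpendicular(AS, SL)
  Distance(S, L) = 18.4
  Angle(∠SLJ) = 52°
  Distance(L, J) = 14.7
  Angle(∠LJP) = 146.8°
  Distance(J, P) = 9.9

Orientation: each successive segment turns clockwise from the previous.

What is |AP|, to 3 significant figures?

6.33

K is at the origin; KG runs at -169.6° with length 27.0, so G = (-26.6, -4.87). KG is perpendicular to GA, so GA runs at 100°; with |GA| = 15.6, A = (-29.4, 10.5). GA is perpendicular to AS, so AS runs at 10.4°; with |AS| = 21.1, S = (-8.62, 14.3). AS is perpendicular to SL, so SL runs at -79.6°; with |SL| = 18.4, L = (-5.30, -3.82). ∠SLJ = 52.0° gives LJ at 152° from the x-axis; with |LJ| = 14.7, J = (-18.3, 2.99). ∠LJP = 146.8° gives JP at 119° from the x-axis; with |JP| = 9.9, P = (-23.2, 11.6). Then |AP| = |P − A| = 6.33.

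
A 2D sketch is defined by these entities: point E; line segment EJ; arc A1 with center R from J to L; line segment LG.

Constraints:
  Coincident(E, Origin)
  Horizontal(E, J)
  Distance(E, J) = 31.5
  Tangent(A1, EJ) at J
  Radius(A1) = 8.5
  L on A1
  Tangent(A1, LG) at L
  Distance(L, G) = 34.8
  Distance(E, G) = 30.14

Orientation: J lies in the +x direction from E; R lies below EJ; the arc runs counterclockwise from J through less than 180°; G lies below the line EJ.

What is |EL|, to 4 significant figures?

25.12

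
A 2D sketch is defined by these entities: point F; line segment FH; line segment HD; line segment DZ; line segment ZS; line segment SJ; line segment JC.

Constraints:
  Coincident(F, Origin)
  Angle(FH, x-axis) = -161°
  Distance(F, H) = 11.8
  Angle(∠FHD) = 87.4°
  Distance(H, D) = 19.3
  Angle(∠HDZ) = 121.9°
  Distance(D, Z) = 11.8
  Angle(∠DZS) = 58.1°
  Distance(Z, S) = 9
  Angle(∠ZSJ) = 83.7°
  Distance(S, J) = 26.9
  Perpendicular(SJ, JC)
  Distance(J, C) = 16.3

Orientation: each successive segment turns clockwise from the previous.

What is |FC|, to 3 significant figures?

44.2

∠ZSJ = 83.7° gives SJ at -170° from the x-axis; with |SJ| = 26.9, J = (-32.7, 10.1). The perpendicularity gives JC at right angles to SJ, so JC runs at 100°; with |JC| = 16.3, C = (-35.6, 26.2). Then |FC| = |C − F| = 44.2.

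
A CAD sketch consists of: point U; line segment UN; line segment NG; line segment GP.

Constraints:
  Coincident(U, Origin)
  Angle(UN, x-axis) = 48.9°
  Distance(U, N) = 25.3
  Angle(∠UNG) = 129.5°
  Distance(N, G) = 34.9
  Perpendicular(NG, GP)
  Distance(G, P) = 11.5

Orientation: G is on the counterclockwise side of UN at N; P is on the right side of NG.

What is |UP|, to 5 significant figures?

59.688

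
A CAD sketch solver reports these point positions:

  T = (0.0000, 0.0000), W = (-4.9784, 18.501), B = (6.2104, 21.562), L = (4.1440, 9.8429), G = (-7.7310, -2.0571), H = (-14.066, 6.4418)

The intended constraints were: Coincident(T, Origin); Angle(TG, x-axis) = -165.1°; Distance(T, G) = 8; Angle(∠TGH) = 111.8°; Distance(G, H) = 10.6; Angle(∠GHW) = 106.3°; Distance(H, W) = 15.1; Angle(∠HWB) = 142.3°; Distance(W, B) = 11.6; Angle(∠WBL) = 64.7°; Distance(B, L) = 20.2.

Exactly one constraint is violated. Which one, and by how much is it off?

Distance(B, L) = 20.2 — off by 8.30.

T = (0.00, 0.00) ✓; TG at -165.1° ✓; |TG| = 8.000 ✓; ∠TGH = 111.8° ✓; |GH| = 10.60 ✓; ∠GHW = 106.3° ✓; |HW| = 15.10 ✓; ∠HWB = 142.3° ✓; |WB| = 11.60 ✓; ∠WBL = 64.70° ✓; |BL| = 11.90 ✗.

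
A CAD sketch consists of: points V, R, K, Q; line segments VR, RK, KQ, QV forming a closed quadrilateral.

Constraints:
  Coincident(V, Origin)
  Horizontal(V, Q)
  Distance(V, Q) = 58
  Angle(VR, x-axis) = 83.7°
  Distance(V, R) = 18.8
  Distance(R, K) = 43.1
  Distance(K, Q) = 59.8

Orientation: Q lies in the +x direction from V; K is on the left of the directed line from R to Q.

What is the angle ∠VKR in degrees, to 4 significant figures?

9.700°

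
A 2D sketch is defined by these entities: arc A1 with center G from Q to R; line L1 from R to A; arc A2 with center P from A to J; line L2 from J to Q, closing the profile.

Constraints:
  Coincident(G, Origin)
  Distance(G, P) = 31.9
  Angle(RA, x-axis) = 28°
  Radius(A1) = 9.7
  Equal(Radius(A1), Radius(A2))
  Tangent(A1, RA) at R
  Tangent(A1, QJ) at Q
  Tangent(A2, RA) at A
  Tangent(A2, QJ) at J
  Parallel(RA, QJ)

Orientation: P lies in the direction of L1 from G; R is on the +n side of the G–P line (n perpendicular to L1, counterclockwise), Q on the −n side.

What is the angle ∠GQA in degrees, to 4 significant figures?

58.69°

The slot axis is L1's direction at 28.0°, so u = (cos 28.0°, sin 28.0°) = (0.8829, 0.4695) and n = (−sin 28.0°, cos 28.0°) = (-0.4695, 0.8829). G is at the origin and P lies 31.9 along u from G, so P = 31.9·u = (28.17, 14.98). Tangency of A1 to both parallel lines with radius 9.7 puts R and Q at G ± 9.7·n: R = (-4.554, 8.565), Q = (4.554, -8.565). Equal radii place A and J the same way about P: A = P + 9.7·n = (23.61, 23.54), J = P − 9.7·n = (32.72, 6.412). Then cos ∠GQA = QG·QA / (|QG||QA|), giving 58.69°.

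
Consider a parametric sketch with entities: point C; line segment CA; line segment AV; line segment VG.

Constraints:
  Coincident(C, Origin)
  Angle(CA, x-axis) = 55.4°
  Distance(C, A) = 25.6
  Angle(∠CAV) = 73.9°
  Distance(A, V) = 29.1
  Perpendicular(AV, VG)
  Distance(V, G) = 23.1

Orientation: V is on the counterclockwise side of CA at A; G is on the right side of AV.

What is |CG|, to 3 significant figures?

52.5

∠CAV = 73.9°, so AV runs at 55.4° + (180° − 73.9°) = 162° from the x-axis; with |AV| = 29.1, V = A + 29.1·(cos 162°, sin 162°) = (-13.1, 30.3). AV is perpendicular to VG; with |VG| = 23.1 on the right of AV, G = V + 23.1·(0.317, 0.948) = (-5.73, 52.2). Then |CG| = |G − C| = 52.5.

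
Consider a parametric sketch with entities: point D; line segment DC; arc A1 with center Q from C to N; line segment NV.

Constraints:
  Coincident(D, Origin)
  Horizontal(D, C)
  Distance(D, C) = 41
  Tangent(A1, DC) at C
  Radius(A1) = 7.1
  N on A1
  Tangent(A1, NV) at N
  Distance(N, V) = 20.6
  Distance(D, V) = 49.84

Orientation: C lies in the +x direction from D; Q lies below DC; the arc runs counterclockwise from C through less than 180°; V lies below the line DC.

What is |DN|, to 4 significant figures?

35.49

Checks: |QN| = 7.100 ✓; ∠(QN, NV) = 90.00° ✓; |NV| = 20.60 ✓; |DV| = 49.84 ✓.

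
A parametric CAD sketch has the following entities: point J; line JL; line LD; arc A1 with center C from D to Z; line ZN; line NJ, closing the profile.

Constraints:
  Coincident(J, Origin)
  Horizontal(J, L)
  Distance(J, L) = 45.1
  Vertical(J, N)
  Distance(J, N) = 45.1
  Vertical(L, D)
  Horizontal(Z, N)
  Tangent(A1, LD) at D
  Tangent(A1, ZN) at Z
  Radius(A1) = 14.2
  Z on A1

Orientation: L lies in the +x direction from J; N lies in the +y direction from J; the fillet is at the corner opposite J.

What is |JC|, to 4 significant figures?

43.70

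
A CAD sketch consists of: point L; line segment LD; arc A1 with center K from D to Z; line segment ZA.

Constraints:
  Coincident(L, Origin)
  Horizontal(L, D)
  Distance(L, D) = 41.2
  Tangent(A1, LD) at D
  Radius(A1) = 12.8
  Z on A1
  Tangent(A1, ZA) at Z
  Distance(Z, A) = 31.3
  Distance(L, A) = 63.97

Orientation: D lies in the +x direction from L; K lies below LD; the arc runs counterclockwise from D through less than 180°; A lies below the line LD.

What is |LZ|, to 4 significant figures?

35.10

Checks: ∠(KD, DL) = 90.00° ✓; |KD| = 12.80 ✓; |KZ| = 12.80 ✓; ∠(KZ, ZA) = 90.00° ✓; |ZA| = 31.30 ✓; |LA| = 63.97 ✓.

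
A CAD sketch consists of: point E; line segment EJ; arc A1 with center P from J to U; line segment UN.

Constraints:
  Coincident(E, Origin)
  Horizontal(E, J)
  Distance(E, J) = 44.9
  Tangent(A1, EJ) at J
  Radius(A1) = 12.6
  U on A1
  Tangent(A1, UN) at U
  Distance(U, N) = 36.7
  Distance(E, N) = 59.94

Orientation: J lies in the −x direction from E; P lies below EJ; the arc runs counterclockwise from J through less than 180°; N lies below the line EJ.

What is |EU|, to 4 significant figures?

58.61

Checks: |PU| = 12.60 ✓; ∠(PU, UN) = 90.00° ✓; |UN| = 36.70 ✓; |EN| = 59.94 ✓.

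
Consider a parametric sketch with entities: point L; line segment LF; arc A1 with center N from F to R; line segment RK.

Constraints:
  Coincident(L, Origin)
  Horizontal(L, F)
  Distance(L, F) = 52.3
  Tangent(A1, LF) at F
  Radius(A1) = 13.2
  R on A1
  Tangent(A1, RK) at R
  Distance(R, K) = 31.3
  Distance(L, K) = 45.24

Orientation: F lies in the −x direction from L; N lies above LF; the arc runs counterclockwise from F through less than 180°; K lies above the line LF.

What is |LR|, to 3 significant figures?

41.0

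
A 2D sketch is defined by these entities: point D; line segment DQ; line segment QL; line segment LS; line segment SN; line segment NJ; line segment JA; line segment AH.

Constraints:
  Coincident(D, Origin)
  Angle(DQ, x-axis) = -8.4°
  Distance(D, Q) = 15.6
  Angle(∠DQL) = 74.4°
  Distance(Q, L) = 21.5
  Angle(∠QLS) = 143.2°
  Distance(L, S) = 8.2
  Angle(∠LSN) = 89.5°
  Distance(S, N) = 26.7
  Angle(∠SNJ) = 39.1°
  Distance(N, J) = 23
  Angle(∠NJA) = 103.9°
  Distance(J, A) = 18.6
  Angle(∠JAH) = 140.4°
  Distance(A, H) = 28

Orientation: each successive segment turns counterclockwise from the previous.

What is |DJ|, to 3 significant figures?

13.8

D is at the origin; DQ runs at -8.4° with length 15.6, so Q = (15.4, -2.28). ∠DQL = 74.4° gives QL at 97.2° from the x-axis; with |QL| = 21.5, L = (12.7, 19.1). ∠QLS = 143.2° gives LS at 134° from the x-axis; with |LS| = 8.2, S = (7.04, 25.0). ∠LSN = 89.5° gives SN at -136° from the x-axis; with |SN| = 26.7, N = (-12.0, 6.24). ∠SNJ = 39.1° gives NJ at 5.40° from the x-axis; with |NJ| = 23.0, J = (10.9, 8.40). Then |DJ| = |J − D| = 13.8.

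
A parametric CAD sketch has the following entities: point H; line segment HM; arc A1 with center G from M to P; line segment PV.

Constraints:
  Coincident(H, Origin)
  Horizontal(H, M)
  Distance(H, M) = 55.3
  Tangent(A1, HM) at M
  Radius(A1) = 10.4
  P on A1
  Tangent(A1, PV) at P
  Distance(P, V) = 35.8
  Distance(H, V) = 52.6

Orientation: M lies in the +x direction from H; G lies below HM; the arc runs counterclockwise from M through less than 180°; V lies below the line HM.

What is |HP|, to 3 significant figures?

46.0

H is at the origin; HM is horizontal with |HM| = 55.3 and M on the +x side, so M = (55.3, 0.00). Tangency of A1 to HM means the radius GM is perpendicular to HM, so G = M + (0, -10.4) = (55.3, -10.4). Since GP ⟂ PV (tangency), |GV| = √(10.4² + 35.8²) = 37.3 regardless of where P sits on A1. So V lies on both circle(H, 52.6) and circle(G, 37.3); the below-HM intersection is V = (33.4, -40.6). P is the foot of the tangent from V: P = (45.5, -6.89).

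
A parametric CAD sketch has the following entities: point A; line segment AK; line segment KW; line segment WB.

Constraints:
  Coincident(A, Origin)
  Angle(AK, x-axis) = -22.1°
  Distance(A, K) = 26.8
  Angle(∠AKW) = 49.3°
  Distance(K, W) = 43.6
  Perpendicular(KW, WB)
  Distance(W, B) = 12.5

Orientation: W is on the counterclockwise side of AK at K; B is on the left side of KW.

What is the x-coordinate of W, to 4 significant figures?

10.92

A is at the origin; AK runs at -22.1° with length 26.8, so K = 26.8·(cos -22.1°, sin -22.1°) = (24.83, -10.08). ∠AKW = 49.3°, so KW runs at -22.1° + (180° − 49.3°) = 108.6° from the x-axis; with |KW| = 43.6, W = K + 43.6·(cos 108.6°, sin 108.6°) = (10.92, 31.24). So W.x = 10.92.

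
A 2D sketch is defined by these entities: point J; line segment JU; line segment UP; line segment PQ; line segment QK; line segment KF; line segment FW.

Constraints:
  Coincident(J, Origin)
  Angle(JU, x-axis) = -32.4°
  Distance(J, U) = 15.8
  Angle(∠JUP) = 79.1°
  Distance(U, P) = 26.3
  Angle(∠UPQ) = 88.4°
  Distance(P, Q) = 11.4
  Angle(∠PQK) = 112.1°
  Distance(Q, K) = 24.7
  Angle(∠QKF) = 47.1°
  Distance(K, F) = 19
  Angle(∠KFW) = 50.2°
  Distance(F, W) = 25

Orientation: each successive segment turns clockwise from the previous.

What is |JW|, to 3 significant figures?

20.8

J is at the origin; JU runs at -32.4° with length 15.8, so U = (13.3, -8.47). ∠JUP = 79.1° gives UP at -133° from the x-axis; with |UP| = 26.3, P = (-4.70, -27.6). ∠UPQ = 88.4° gives PQ at 135° from the x-axis; with |PQ| = 11.4, Q = (-12.8, -19.6). ∠PQK = 112.1° gives QK at 67.2° from the x-axis; with |QK| = 24.7, K = (-3.20, 3.21). ∠QKF = 47.1° gives KF at -65.7° from the x-axis; with |KF| = 19.0, F = (4.62, -14.1). ∠KFW = 50.2° gives FW at 164° from the x-axis; with |FW| = 25.0, W = (-19.5, -7.43). Then |JW| = |W − J| = 20.8.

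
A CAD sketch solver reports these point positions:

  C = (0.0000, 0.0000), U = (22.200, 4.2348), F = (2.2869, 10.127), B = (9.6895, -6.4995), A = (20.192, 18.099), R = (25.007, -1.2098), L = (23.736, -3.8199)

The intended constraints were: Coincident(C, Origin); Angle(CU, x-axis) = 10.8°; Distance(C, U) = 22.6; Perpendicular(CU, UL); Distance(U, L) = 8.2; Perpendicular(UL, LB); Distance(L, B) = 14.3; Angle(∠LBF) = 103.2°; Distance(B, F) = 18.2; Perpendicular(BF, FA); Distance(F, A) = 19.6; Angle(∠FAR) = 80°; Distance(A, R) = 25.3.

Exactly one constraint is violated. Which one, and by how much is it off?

Distance(A, R) = 25.3 — off by 5.40.

C = (0.00, 0.00) ✓; CU at 10.80° ✓; |CU| = 22.60 ✓; ∠(CU, UL) = 90.00° ✓; |UL| = 8.200 ✓; ∠(UL, LB) = 90.00° ✓; |LB| = 14.30 ✓; ∠LBF = 103.2° ✓; |BF| = 18.20 ✓; ∠(BF, FA) = 90.00° ✓; |FA| = 19.60 ✓; ∠FAR = 80.00° ✓; |AR| = 19.90 ✗.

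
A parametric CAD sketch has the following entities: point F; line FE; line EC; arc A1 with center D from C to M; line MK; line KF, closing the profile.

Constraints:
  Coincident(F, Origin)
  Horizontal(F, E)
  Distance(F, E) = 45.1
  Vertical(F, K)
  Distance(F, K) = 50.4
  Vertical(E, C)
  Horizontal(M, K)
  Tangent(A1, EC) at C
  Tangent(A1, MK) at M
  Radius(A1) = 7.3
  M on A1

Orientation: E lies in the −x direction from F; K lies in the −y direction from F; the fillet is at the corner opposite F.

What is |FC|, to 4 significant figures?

62.38

The virtual corner opposite F is at (-45.10, -50.40). The tangent condition forces DC to be normal to EC and tangency of A1 to MK means the radius DM is perpendicular to MK, with radius 7.3, so the center D sits 7.3 in from both sides at D = (-37.80, -43.10). That places the tangent points at C = (-45.10, -43.10) on EC and M = (-37.80, -50.40) on MK. Then |FC| = |C − F| = 62.38.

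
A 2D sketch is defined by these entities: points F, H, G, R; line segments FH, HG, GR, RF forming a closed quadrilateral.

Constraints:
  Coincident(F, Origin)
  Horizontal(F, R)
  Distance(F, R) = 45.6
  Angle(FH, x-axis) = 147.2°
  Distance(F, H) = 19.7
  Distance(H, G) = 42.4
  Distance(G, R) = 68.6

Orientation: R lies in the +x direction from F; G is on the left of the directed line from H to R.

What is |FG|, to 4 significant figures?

50.20

Checks: |HG| = 42.40 ✓; |GR| = 68.60 ✓.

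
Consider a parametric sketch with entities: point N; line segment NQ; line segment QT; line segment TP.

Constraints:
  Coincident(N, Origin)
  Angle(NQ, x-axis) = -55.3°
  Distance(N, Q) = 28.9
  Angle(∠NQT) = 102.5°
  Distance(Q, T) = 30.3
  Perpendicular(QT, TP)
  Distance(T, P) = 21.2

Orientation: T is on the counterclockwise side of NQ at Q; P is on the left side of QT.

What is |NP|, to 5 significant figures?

37.222

N is at the origin; NQ runs at -55.3° with length 28.9, so Q = 28.9·(cos -55.3°, sin -55.3°) = (16.452, -23.760). ∠NQT = 102.5°, so QT runs at -55.3° + (180° − 102.5°) = 22.200° from the x-axis; with |QT| = 30.3, T = Q + 30.3·(cos 22.200°, sin 22.200°) = (44.506, -12.311). QT ⟂ TP; with |TP| = 21.2 on the left of QT, P = T + 21.2·(-0.37784, 0.92587) = (36.496, 7.3171). Then |NP| = |P − N| = 37.222.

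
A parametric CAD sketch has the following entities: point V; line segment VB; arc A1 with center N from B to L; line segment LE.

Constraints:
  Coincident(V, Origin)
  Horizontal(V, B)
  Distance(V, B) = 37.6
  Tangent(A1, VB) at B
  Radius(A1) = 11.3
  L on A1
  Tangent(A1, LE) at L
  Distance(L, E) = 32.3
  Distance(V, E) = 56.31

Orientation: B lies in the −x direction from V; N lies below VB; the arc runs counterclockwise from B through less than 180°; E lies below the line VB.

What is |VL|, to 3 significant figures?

50.4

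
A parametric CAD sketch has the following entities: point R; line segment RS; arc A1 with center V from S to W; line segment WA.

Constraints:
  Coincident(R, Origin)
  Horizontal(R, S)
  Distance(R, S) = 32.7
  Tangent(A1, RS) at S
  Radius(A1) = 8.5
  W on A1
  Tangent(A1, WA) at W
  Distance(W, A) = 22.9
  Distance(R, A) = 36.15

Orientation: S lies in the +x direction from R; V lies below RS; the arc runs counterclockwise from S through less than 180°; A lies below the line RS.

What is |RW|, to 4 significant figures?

25.33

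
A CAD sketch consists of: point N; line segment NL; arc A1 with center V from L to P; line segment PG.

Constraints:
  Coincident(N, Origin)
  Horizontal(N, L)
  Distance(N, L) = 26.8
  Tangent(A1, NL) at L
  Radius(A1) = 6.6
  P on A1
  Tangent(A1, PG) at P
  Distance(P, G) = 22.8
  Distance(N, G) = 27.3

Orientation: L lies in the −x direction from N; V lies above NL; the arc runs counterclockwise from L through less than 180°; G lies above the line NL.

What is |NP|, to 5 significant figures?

21.135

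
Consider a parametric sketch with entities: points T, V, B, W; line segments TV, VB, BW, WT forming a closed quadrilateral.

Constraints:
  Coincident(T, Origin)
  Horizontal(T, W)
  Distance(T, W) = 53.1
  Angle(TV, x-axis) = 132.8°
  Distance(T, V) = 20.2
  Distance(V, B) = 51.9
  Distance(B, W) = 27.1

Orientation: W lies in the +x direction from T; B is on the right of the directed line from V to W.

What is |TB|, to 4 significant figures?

32.66

T is at the origin; TW is horizontal with |TW| = 53.1 and W in +x, so W = (53.1, 0). TV runs at 132.8° with |TV| = 20.2, so V = (-13.72, 14.82). B is determined by |VB| = 51.9 and |BW| = 27.1 together: it lies at the intersection of circle(V, 51.9) and circle(W, 27.1). With |VW| = 68.45, the foot of the radical line on VW is 48.54 from V and the perpendicular offset is √(51.9² − 48.54²) = 18.38. Taking the right-of-VW solution: B = (29.68, -13.63).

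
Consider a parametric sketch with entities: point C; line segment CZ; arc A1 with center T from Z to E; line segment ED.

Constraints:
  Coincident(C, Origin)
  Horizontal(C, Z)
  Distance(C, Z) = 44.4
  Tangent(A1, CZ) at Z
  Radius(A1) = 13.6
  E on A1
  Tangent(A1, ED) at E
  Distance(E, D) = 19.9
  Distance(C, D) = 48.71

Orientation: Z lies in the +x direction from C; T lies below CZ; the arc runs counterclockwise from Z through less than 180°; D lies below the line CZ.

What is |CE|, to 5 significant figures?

34.588

Checks: |CZ| = 44.40 ✓; |TE| = 13.60 ✓; ∠(TE, ED) = 90.00° ✓; |ED| = 19.90 ✓; |CD| = 48.71 ✓.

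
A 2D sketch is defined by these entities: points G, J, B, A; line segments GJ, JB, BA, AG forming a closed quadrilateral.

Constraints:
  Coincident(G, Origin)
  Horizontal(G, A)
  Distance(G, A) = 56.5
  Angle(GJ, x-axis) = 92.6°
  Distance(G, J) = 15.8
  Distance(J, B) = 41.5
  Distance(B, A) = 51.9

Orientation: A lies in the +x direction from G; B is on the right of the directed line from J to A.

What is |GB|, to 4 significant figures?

26.36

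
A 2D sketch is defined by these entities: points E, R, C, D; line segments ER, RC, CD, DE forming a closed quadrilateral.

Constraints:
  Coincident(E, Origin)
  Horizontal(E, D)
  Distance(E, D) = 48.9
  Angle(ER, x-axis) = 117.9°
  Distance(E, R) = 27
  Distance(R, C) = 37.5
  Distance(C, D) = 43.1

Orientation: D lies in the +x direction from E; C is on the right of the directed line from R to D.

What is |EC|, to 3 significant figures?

10.6

E is at the origin; E and D share the same y with |ED| = 48.9 and D in +x, so D = (48.9, 0). ER runs at 117.9° with |ER| = 27.0, so R = (-12.6, 23.9). C is determined by |RC| = 37.5 and |CD| = 43.1 together: it lies at the intersection of circle(R, 37.5) and circle(D, 43.1). With |RD| = 66.0, the foot of the radical line on RD is 29.6 from R and the perpendicular offset is √(37.5² − 29.6²) = 23.0. Taking the right-of-RD solution: C = (6.61, -8.32).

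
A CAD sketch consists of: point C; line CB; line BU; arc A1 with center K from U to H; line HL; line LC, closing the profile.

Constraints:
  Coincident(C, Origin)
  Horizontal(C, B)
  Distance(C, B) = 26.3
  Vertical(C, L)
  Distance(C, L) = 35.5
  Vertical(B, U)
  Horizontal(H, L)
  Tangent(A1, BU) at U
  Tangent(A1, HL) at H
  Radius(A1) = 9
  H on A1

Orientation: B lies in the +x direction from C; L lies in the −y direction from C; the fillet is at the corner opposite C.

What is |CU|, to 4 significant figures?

37.34

The virtual corner opposite C is at (26.30, -35.50). The tangent condition forces KU to be normal to BU and the tangent condition forces KH to be normal to HL, with radius 9.0, so the center K sits 9.0 in from both sides at K = (17.30, -26.50). That places the tangent points at U = (26.30, -26.50) on BU and H = (17.30, -35.50) on HL. Then |CU| = |U − C| = 37.34.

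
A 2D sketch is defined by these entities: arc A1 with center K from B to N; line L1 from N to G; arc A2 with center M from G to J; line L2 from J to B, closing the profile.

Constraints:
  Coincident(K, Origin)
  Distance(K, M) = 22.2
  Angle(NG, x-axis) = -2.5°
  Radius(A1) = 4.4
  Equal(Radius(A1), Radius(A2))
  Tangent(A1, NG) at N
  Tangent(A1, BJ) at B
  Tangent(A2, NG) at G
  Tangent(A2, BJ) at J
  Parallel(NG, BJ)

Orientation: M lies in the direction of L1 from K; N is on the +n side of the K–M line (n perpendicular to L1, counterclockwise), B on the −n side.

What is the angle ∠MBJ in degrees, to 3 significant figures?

11.2°

Tangency of A1 to both parallel lines with radius 4.4 puts N and B at K ± 4.4·n: N = (0.192, 4.40), B = (-0.192, -4.40). Equal radii place G and J the same way about M: G = M + 4.4·n = (22.4, 3.43), J = M − 4.4·n = (22.0, -5.36). Then cos ∠MBJ = BM·BJ / (|BM||BJ|), giving 11.2°.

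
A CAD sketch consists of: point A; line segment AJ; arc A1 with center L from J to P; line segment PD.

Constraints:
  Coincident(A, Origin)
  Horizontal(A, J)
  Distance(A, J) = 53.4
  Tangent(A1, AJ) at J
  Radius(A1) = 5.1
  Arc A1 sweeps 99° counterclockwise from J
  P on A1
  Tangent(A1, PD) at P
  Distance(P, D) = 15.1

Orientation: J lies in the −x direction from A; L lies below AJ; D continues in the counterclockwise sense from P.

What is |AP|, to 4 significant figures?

58.73

A is at the origin; A and J share the same y with |AJ| = 53.4 and J on the −x side, so J = (-53.40, 0.000). Tangency of A1 to AJ means the radius LJ is perpendicular to AJ, so L = J + (0, -5.1) = (-53.40, -5.100). On A1, J sits at bearing 90° from L; a 99° counterclockwise sweep puts P at bearing 189°, so P = L + 5.1·(cos 189°, sin 189°) = (-58.44, -5.898). Then |AP| = |P − A| = 58.73.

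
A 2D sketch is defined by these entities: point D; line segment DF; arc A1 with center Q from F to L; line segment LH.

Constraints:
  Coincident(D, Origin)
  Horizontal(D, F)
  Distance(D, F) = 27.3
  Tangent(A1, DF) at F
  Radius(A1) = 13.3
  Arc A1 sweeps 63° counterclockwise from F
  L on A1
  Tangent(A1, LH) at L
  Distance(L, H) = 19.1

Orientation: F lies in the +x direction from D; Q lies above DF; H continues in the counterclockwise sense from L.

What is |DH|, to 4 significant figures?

53.63

D is at the origin; DF is horizontal with |DF| = 27.3 and F on the +x side, so F = (27.30, 0.000). The tangent condition forces QF to be normal to DF, so Q = F + (0, 13.3) = (27.30, 13.30). On A1, F sits at bearing -90° from Q; a 63° counterclockwise sweep puts L at bearing -27°, so L = Q + 13.3·(cos -27°, sin -27°) = (39.15, 7.262). The tangent condition forces QL to be normal to LH, so LH runs along (−sin -27°, cos -27°); with |LH| = 19.1, H = (47.82, 24.28). Then |DH| = |H − D| = 53.63.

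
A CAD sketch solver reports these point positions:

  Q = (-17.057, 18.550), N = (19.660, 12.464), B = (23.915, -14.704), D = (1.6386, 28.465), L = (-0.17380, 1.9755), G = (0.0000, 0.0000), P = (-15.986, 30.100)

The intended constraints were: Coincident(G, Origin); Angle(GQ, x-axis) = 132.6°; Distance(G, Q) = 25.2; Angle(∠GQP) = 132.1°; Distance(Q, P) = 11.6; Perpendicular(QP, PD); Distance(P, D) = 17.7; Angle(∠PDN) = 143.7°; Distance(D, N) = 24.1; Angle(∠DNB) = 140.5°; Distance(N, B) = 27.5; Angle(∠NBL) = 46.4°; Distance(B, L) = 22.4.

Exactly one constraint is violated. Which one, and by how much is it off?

Distance(B, L) = 22.4 — off by 6.90.

G = (0.00, 0.00) ✓; GQ at 132.6° ✓; |GQ| = 25.20 ✓; ∠GQP = 132.1° ✓; |QP| = 11.60 ✓; ∠(QP, PD) = 90.00° ✓; |PD| = 17.70 ✓; ∠PDN = 143.7° ✓; |DN| = 24.10 ✓; ∠DNB = 140.5° ✓; |NB| = 27.50 ✓; ∠NBL = 46.40° ✓; |BL| = 29.30 ✗.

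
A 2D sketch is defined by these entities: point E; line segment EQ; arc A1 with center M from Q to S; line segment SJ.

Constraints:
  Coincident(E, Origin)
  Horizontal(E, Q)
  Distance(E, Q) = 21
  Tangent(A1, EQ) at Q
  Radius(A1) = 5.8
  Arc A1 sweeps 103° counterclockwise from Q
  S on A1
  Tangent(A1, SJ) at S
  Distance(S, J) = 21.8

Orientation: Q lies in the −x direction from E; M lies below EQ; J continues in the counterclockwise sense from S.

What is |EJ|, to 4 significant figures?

35.73

E is at the origin; EQ is horizontal with |EQ| = 21.0 and Q on the −x side, so Q = (-21.00, 0.000). The tangent condition forces MQ to be normal to EQ, so M = Q + (0, -5.8) = (-21.00, -5.800). On A1, Q sits at bearing 90° from M; a 103° counterclockwise sweep puts S at bearing 193°, so S = M + 5.8·(cos 193°, sin 193°) = (-26.65, -7.105). A1 meets SJ tangentially, so MS is at right angles to SJ, so SJ runs along (−sin 193°, cos 193°); with |SJ| = 21.8, J = (-21.75, -28.35). Then |EJ| = |J − E| = 35.73.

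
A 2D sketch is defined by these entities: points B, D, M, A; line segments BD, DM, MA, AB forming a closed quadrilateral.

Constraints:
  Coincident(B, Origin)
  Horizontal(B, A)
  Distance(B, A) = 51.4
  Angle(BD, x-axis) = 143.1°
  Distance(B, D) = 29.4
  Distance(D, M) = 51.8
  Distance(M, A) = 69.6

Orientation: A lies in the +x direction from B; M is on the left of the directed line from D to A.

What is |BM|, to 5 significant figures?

57.514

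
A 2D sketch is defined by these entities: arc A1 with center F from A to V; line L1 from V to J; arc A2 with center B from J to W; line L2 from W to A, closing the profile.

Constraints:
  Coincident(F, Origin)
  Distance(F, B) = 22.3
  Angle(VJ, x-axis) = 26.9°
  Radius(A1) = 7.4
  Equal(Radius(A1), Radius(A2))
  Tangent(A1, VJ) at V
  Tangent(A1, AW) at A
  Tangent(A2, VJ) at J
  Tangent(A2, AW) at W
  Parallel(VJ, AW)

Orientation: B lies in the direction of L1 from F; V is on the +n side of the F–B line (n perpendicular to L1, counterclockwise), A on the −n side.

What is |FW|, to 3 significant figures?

23.5

The slot axis is L1's direction at 26.9°, so u = (cos 26.9°, sin 26.9°) = (0.892, 0.452) and n = (−sin 26.9°, cos 26.9°) = (-0.452, 0.892). F is at the origin and B lies 22.3 along u from F, so B = 22.3·u = (19.9, 10.1). Tangency of A1 to both parallel lines with radius 7.4 puts V and A at F ± 7.4·n: V = (-3.35, 6.60), A = (3.35, -6.60). Equal radii place J and W the same way about B: J = B + 7.4·n = (16.5, 16.7), W = B − 7.4·n = (23.2, 3.49). Then |FW| = |W − F| = 23.5.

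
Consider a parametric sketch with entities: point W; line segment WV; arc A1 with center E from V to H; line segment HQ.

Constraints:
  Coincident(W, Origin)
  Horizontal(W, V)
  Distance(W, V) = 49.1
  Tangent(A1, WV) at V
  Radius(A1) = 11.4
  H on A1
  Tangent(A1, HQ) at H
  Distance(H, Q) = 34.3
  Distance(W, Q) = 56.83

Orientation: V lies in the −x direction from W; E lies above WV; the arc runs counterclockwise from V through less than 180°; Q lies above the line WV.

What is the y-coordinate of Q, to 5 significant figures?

44.713

Checks: W.y = 0.00, V.y = 0.00 ✓; |EH| = 11.40 ✓; ∠(EH, HQ) = 90.00° ✓; |HQ| = 34.30 ✓; |WQ| = 56.83 ✓.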